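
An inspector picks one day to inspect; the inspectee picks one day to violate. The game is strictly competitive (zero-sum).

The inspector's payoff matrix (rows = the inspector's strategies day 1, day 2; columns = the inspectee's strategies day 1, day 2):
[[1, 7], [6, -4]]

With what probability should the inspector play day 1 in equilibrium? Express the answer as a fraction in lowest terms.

Row minima are 1 and -4, so the inspector's maximin is 1; column maxima are 6 and 7, so the inspectee's minimax is 6. These differ, so the equilibrium is in mixed strategies.
Let the inspector play day 1 with probability p. The inspectee is indifferent when p + 6(1−p) = 7p − 4(1−p), giving p = 5/8.

5/8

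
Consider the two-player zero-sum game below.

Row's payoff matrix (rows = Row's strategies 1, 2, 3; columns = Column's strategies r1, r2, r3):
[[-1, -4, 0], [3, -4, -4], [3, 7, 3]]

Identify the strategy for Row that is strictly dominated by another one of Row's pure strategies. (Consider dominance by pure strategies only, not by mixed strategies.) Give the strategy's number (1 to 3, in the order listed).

1

Compare 1 with 3: 3 > -1, 7 > -4, 3 > 0.
So 3 strictly dominates 1 for Row; 1 is strictly dominated.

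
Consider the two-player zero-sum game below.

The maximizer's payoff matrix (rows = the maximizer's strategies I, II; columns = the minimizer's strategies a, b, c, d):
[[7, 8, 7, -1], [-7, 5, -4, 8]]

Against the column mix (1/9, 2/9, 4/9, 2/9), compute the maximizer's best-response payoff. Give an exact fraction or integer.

I: (7)·(1/9) + (8)·(2/9) + (7)·(4/9) + (-1)·(2/9) = 49/9.
II: (-7)·(1/9) + (5)·(2/9) + (-4)·(4/9) + (8)·(2/9) = 1/3.
The best pure response is I with expected payoff 49/9.

49/9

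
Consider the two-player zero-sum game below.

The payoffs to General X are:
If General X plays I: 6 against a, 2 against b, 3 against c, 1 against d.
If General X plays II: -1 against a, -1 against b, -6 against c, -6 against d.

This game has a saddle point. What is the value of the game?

Row minima: 1, -6 → General X's maximin is 1.
Column maxima: 6, 2, 3, 1 → General Y's minimax is 1.
They coincide at (I, d), so the value is 1.

1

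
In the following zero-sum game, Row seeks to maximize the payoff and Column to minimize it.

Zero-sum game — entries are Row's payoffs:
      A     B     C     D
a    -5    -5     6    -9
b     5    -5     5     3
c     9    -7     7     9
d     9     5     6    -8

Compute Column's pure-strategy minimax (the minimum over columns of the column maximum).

The worst case (largest entry) in each column is A: 9, B: 5, C: 7, D: 9.
The best (smallest) of these is 5.

5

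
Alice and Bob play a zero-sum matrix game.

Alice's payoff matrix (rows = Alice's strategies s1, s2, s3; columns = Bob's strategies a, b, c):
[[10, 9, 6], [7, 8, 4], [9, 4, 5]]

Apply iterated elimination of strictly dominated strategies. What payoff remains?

6

Row s2 is strictly dominated by row s1 (10>7, 9>8, 6>4); eliminate s2.
Row s3 is strictly dominated by row s1 (10>9, 9>4, 6>5); eliminate s3.
Column b is strictly dominated by c for Bob (6<9); eliminate b.
Column a is strictly dominated by c for Bob (6<10); eliminate a.
Only (s1, c) remains, with payoff 6.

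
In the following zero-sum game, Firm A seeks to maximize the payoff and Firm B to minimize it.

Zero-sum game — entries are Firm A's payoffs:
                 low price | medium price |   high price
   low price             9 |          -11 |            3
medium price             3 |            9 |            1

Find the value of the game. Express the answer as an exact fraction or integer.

19/11

Column low price is strictly dominated by high price for Firm B (it gives Firm A more in every row).
The remaining 2×2 game on (low price, medium price) × (medium price, high price) has no saddle point. Let Firm A play low price with probability p; indifference gives −11p + 9(1−p) = 3p + (1−p), so p = 4/11.
Similarly Firm B's optimal q on medium price is 1/11, and the value is -11·(1/11) + (3)·(10/11) = 19/11.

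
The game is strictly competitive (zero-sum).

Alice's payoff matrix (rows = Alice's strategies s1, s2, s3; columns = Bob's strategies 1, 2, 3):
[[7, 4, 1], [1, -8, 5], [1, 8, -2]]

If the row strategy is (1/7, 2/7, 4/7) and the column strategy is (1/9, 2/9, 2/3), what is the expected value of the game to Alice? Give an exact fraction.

71/63

Against (1/9, 2/9, 2/3), each row's expected payoff is s1: 7/3; s2: 5/3; s3: 5/9.
Taking the (1/7, 2/7, 4/7)-weighted average: (1/7)·(7/3) + (2/7)·(5/3) + (4/7)·(5/9) = 71/63.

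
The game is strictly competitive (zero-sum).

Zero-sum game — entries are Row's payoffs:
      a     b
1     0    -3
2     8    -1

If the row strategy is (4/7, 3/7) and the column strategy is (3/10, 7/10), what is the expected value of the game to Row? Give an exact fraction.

-33/70

Against (3/10, 7/10), each row's expected payoff is 1: -21/10; 2: 17/10.
Taking the (4/7, 3/7)-weighted average: (4/7)·(-21/10) + (3/7)·(17/10) = -33/70.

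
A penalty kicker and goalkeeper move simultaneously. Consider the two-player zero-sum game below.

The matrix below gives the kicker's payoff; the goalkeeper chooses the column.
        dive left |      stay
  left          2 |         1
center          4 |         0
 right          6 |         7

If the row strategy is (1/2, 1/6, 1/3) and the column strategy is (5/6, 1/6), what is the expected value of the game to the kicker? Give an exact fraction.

127/36

Against (5/6, 1/6), each row's expected payoff is left: 11/6; center: 10/3; right: 37/6.
Taking the (1/2, 1/6, 1/3)-weighted average: (1/2)·(11/6) + (1/6)·(10/3) + (1/3)·(37/6) = 127/36.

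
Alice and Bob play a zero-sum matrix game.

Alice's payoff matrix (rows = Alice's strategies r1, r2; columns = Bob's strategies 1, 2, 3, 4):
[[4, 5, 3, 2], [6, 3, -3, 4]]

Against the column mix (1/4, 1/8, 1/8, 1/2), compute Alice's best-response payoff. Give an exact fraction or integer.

7/2

r1: (4)·(1/4) + (5)·(1/8) + (3)·(1/8) + (2)·(1/2) = 3.
r2: (6)·(1/4) + (3)·(1/8) + (-3)·(1/8) + (4)·(1/2) = 7/2.
The best pure response is r2 with expected payoff 7/2.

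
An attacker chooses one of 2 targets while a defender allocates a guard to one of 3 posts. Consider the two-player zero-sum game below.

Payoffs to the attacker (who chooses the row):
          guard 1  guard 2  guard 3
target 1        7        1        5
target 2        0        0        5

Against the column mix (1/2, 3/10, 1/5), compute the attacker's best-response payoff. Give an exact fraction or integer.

24/5

target 1: (7)·(1/2) + (1)·(3/10) + (5)·(1/5) = 24/5.
target 2: (0)·(1/2) + (0)·(3/10) + (5)·(1/5) = 1.
The best pure response is target 1 with expected payoff 24/5.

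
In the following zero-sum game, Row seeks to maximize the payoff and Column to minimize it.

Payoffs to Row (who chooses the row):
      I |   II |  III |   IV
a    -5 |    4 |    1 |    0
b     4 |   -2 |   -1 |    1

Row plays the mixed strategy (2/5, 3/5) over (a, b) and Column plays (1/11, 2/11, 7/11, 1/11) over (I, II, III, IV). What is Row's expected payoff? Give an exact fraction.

Against (1/11, 2/11, 7/11, 1/11), each row's expected payoff is a: 10/11; b: -6/11.
Taking the (2/5, 3/5)-weighted average: (2/5)·(10/11) + (3/5)·(-6/11) = 2/55.

2/55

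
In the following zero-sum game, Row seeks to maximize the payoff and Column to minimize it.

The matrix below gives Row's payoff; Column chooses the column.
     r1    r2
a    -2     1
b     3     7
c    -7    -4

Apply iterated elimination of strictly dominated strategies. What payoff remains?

Column r2 is strictly dominated by r1 for Column (-2<1, 3<7, -7<-4); eliminate r2.
Row a is strictly dominated by row b (3>-2); eliminate a.
Row c is strictly dominated by row b (3>-7); eliminate c.
Only (b, r1) remains, with payoff 3.

3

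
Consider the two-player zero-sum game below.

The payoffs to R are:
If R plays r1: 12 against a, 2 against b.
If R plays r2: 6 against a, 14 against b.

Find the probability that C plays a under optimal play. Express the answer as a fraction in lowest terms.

Row minima are 2 and 6, so R's maximin is 6; column maxima are 12 and 14, so C's minimax is 12. These differ, so the equilibrium is in mixed strategies.
Let C play a with probability q. R is indifferent when 12q + 2(1−q) = 6q + 14(1−q), giving q = 2/3.

2/3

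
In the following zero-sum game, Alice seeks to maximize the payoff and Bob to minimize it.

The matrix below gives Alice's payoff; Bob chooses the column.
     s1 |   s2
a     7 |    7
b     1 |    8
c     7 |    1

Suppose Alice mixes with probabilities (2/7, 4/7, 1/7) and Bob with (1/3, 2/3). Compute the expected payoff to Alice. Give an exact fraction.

17/3

Against (1/3, 2/3), each row's expected payoff is a: 7; b: 17/3; c: 3.
Taking the (2/7, 4/7, 1/7)-weighted average: (2/7)·(7) + (4/7)·(17/3) + (1/7)·(3) = 17/3.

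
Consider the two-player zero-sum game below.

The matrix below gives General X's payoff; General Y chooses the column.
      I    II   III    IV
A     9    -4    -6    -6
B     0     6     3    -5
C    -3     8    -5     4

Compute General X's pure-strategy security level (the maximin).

-5

The worst-case payoff for each row is A: -6, B: -5, C: -5.
The best of these is -5.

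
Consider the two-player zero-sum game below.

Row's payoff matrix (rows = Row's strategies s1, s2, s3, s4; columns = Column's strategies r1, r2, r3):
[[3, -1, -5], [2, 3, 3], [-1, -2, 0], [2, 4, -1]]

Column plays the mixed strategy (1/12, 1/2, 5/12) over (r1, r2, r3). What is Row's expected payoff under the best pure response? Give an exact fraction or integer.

35/12

s1: (3)·(1/12) + (-1)·(1/2) + (-5)·(5/12) = -7/3.
s2: (2)·(1/12) + (3)·(1/2) + (3)·(5/12) = 35/12.
s3: (-1)·(1/12) + (-2)·(1/2) + (0)·(5/12) = -13/12.
s4: (2)·(1/12) + (4)·(1/2) + (-1)·(5/12) = 7/4.
The best pure response is s2 with expected payoff 35/12.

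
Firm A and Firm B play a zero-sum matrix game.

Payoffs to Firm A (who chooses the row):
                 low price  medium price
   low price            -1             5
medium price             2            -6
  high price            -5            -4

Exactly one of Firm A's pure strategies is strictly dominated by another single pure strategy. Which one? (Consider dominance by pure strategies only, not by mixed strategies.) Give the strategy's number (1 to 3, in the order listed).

3

Compare high price with low price: -1 > -5, 5 > -4.
So low price strictly dominates high price for Firm A; high price is strictly dominated.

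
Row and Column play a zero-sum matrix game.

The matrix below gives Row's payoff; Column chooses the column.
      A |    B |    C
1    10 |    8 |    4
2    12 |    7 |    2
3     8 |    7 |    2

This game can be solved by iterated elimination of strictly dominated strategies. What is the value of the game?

Row 3 is strictly dominated by row 1 (10>8, 8>7, 4>2); eliminate 3.
Column A is strictly dominated by B for Column (8<10, 7<12); eliminate A.
Row 2 is strictly dominated by row 1 (8>7, 4>2); eliminate 2.
Column B is strictly dominated by C for Column (4<8); eliminate B.
Only (1, C) remains, with payoff 4.

4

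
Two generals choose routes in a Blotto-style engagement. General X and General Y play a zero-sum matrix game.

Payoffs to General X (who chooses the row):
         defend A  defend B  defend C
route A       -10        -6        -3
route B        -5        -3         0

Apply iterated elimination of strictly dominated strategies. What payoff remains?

Row route A is strictly dominated by row route B (-5>-10, -3>-6, 0>-3); eliminate route A.
Column defend B is strictly dominated by defend A for General Y (-5<-3); eliminate defend B.
Column defend C is strictly dominated by defend A for General Y (-5<0); eliminate defend C.
Only (route B, defend A) remains, with payoff -5.

-5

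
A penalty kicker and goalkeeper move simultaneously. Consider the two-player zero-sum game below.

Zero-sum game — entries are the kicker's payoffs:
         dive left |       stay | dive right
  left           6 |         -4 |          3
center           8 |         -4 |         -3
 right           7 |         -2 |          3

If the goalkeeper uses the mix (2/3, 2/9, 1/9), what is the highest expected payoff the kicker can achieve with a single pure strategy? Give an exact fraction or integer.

41/9

left: (6)·(2/3) + (-4)·(2/9) + (3)·(1/9) = 31/9.
center: (8)·(2/3) + (-4)·(2/9) + (-3)·(1/9) = 37/9.
right: (7)·(2/3) + (-2)·(2/9) + (3)·(1/9) = 41/9.
The best pure response is right with expected payoff 41/9.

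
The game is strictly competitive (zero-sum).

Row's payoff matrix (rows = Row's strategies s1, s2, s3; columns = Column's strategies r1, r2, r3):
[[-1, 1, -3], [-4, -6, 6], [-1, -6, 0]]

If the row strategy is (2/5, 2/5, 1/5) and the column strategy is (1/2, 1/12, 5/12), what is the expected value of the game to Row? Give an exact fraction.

-13/15

Against (1/2, 1/12, 5/12), each row's expected payoff is s1: -5/3; s2: 0; s3: -1.
Taking the (2/5, 2/5, 1/5)-weighted average: (2/5)·(-5/3) + (2/5)·(0) + (1/5)·(-1) = -13/15.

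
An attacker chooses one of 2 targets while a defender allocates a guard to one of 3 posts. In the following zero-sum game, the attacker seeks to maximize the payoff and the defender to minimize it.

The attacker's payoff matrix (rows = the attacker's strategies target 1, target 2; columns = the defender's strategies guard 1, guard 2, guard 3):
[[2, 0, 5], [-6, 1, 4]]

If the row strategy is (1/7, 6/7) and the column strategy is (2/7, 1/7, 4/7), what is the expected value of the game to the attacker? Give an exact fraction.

54/49

Against (2/7, 1/7, 4/7), each row's expected payoff is target 1: 24/7; target 2: 5/7.
Taking the (1/7, 6/7)-weighted average: (1/7)·(24/7) + (6/7)·(5/7) = 54/49.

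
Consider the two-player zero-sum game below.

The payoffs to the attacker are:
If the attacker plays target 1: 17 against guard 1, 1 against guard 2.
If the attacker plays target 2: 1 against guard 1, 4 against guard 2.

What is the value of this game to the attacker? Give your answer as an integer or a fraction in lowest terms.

Row minima are 1 and 1, so the attacker's maximin is 1; column maxima are 17 and 4, so the defender's minimax is 4. These differ, so the equilibrium is in mixed strategies.
Let the attacker play target 1 with probability p. The defender is indifferent when 17p + (1−p) = p + 4(1−p), giving p = 3/19.
Let the defender play guard 1 with probability q. The attacker is indifferent when 17q + (1−q) = q + 4(1−q), giving q = 3/19.
The value is 17·(3/19) + (1)·(16/19) = 67/19.

67/19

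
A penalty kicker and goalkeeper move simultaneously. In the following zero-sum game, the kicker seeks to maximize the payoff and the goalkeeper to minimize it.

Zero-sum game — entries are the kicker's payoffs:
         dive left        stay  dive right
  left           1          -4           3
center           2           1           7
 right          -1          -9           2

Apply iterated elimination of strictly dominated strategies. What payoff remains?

1

Row right is strictly dominated by row left (1>-1, -4>-9, 3>2); eliminate right.
Row left is strictly dominated by row center (2>1, 1>-4, 7>3); eliminate left.
Column dive right is strictly dominated by dive left for the goalkeeper (2<7); eliminate dive right.
Column dive left is strictly dominated by stay for the goalkeeper (1<2); eliminate dive left.
Only (center, stay) remains, with payoff 1.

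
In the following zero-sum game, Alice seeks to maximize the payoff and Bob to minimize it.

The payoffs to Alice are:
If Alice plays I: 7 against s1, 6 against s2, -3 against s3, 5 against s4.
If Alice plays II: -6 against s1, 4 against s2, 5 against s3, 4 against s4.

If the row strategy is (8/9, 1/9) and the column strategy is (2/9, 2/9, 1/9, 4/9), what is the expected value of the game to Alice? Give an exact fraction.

Against (2/9, 2/9, 1/9, 4/9), each row's expected payoff is I: 43/9; II: 17/9.
Taking the (8/9, 1/9)-weighted average: (8/9)·(43/9) + (1/9)·(17/9) = 361/81.

361/81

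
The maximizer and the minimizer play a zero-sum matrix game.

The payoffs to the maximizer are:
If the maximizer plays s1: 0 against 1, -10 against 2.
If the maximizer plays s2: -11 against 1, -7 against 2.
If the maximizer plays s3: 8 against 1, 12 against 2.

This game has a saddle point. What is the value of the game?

8

Row minima: -10, -11, 8 → the maximizer's maximin is 8.
Column maxima: 8, 12 → the minimizer's minimax is 8.
They coincide at (s3, 1), so the value is 8.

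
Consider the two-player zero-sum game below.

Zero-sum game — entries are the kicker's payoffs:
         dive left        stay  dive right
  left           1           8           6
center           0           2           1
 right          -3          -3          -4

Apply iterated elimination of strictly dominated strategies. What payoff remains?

1

Row center is strictly dominated by row left (1>0, 8>2, 6>1); eliminate center.
Row right is strictly dominated by row left (1>-3, 8>-3, 6>-4); eliminate right.
Column stay is strictly dominated by dive left for the goalkeeper (1<8); eliminate stay.
Column dive right is strictly dominated by dive left for the goalkeeper (1<6); eliminate dive right.
Only (left, dive left) remains, with payoff 1.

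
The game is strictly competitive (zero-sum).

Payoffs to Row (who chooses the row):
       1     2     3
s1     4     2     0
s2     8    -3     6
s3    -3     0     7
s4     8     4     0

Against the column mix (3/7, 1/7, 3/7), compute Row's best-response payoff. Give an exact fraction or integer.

s1: (4)·(3/7) + (2)·(1/7) + (0)·(3/7) = 2.
s2: (8)·(3/7) + (-3)·(1/7) + (6)·(3/7) = 39/7.
s3: (-3)·(3/7) + (0)·(1/7) + (7)·(3/7) = 12/7.
s4: (8)·(3/7) + (4)·(1/7) + (0)·(3/7) = 4.
The best pure response is s2 with expected payoff 39/7.

39/7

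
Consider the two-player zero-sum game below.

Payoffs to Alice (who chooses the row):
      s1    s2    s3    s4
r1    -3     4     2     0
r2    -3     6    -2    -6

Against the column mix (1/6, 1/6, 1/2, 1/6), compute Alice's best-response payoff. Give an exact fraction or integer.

7/6

r1: (-3)·(1/6) + (4)·(1/6) + (2)·(1/2) + (0)·(1/6) = 7/6.
r2: (-3)·(1/6) + (6)·(1/6) + (-2)·(1/2) + (-6)·(1/6) = -3/2.
The best pure response is r1 with expected payoff 7/6.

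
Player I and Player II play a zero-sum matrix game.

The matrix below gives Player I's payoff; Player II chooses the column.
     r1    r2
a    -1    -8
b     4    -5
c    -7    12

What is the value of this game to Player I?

13/28

Row a is strictly dominated by row b, so Player I never plays it.
The remaining 2×2 game on (b, c) × (r1, r2) has no saddle point. Let Player I play b with probability p; indifference gives 4p − 7(1−p) = −5p + 12(1−p), so p = 19/28.
Similarly Player II's optimal q on r1 is 17/28, and the value is 4·(17/28) + (-5)·(11/28) = 13/28.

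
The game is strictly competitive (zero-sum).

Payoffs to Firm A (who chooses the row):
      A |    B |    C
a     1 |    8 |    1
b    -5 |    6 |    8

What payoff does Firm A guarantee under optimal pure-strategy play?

Row minima: 1, -5 → Firm A's maximin is 1.
Column maxima: 1, 8, 8 → Firm B's minimax is 1.
They coincide at (a, A), so the value is 1.

1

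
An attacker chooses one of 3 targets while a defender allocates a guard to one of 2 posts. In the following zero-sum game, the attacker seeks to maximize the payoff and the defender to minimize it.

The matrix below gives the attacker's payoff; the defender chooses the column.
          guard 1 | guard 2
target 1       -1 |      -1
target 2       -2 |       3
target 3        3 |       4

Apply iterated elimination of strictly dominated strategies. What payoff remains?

3

Row target 1 is strictly dominated by row target 3 (3>-1, 4>-1); eliminate target 1.
Row target 2 is strictly dominated by row target 3 (3>-2, 4>3); eliminate target 2.
Column guard 2 is strictly dominated by guard 1 for the defender (3<4); eliminate guard 2.
Only (target 3, guard 1) remains, with payoff 3.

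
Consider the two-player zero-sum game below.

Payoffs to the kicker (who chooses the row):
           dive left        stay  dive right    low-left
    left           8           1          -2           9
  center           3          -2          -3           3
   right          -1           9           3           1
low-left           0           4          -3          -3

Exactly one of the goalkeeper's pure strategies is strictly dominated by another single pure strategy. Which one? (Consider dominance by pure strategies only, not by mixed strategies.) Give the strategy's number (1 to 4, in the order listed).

2

The goalkeeper prefers columns that give the kicker less. Compare stay with dive right: -2 < 1, -3 < -2, 3 < 9, -3 < 4.
So dive right strictly dominates stay for the goalkeeper; stay is strictly dominated.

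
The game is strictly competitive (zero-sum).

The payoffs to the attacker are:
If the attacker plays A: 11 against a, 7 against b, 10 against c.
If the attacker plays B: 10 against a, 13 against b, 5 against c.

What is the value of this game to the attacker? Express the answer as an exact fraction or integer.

95/11

Column a is strictly dominated by c for the defender (it gives the attacker more in every row).
The remaining 2×2 game on (A, B) × (b, c) has no saddle point. Let the attacker play A with probability p; indifference gives 7p + 13(1−p) = 10p + 5(1−p), so p = 8/11.
Similarly the defender's optimal q on b is 5/11, and the value is 7·(5/11) + (10)·(6/11) = 95/11.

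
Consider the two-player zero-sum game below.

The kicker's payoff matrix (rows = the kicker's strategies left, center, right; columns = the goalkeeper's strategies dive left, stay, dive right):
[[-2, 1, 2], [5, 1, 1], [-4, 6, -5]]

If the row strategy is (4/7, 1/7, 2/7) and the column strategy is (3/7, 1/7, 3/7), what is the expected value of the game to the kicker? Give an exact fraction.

Against (3/7, 1/7, 3/7), each row's expected payoff is left: 1/7; center: 19/7; right: -3.
Taking the (4/7, 1/7, 2/7)-weighted average: (4/7)·(1/7) + (1/7)·(19/7) + (2/7)·(-3) = -19/49.

-19/49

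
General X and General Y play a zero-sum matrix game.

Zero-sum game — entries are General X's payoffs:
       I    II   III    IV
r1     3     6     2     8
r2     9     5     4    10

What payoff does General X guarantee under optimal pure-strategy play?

4

Row minima: 2, 4 → General X's maximin is 4.
Column maxima: 9, 6, 4, 10 → General Y's minimax is 4.
They coincide at (r2, III), so the value is 4.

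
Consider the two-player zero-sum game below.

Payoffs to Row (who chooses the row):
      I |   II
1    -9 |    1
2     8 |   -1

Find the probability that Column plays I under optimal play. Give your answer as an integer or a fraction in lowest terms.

2/19

Row minima are -9 and -1, so Row's maximin is -1; column maxima are 8 and 1, so Column's minimax is 1. These differ, so the equilibrium is in mixed strategies.
Let Column play I with probability q. Row is indifferent when −9q + (1−q) = 8q − (1−q), giving q = 2/19.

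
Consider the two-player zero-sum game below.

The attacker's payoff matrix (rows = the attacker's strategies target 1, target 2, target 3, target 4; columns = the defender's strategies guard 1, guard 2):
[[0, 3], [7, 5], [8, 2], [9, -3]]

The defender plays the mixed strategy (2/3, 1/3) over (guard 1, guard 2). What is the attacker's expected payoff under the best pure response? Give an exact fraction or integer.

19/3

target 1: (0)·(2/3) + (3)·(1/3) = 1.
target 2: (7)·(2/3) + (5)·(1/3) = 19/3.
target 3: (8)·(2/3) + (2)·(1/3) = 6.
target 4: (9)·(2/3) + (-3)·(1/3) = 5.
The best pure response is target 2 with expected payoff 19/3.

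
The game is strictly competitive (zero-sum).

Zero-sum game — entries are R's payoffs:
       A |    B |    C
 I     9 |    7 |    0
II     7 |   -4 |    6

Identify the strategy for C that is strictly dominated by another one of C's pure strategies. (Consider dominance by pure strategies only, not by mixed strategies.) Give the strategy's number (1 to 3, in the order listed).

1

C prefers columns that give R less. Compare A with B: 7 < 9, -4 < 7.
So B strictly dominates A for C; A is strictly dominated.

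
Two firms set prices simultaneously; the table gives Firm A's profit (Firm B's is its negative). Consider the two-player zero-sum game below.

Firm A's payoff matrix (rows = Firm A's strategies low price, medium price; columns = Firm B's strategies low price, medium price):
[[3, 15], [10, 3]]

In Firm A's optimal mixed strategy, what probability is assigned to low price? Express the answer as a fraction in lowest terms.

7/19

Row minima are 3 and 3, so Firm A's maximin is 3; column maxima are 10 and 15, so Firm B's minimax is 10. These differ, so the equilibrium is in mixed strategies.
Let Firm A play low price with probability p. Firm B is indifferent when 3p + 10(1−p) = 15p + 3(1−p), giving p = 7/19.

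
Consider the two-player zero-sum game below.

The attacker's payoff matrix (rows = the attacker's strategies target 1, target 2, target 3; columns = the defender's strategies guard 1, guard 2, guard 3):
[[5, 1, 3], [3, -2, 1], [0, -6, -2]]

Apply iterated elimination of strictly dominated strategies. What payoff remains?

Row target 2 is strictly dominated by row target 1 (5>3, 1>-2, 3>1); eliminate target 2.
Column guard 1 is strictly dominated by guard 2 for the defender (1<5, -6<0); eliminate guard 1.
Column guard 3 is strictly dominated by guard 2 for the defender (1<3, -6<-2); eliminate guard 3.
Row target 3 is strictly dominated by row target 1 (1>-6); eliminate target 3.
Only (target 1, guard 2) remains, with payoff 1.

1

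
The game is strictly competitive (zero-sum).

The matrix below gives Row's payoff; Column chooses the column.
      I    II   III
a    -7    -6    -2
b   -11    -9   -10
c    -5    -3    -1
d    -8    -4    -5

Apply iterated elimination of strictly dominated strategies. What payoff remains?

-5

Row d is strictly dominated by row c (-5>-8, -3>-4, -1>-5); eliminate d.
Column III is strictly dominated by I for Column (-7<-2, -11<-10, -5<-1); eliminate III.
Row a is strictly dominated by row c (-5>-7, -3>-6); eliminate a.
Row b is strictly dominated by row c (-5>-11, -3>-9); eliminate b.
Column II is strictly dominated by I for Column (-5<-3); eliminate II.
Only (c, I) remains, with payoff -5.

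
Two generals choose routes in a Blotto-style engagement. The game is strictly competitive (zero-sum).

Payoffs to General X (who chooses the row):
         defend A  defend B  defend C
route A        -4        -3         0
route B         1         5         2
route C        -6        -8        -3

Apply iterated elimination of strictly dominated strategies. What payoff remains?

1

Row route C is strictly dominated by row route A (-4>-6, -3>-8, 0>-3); eliminate route C.
Row route A is strictly dominated by row route B (1>-4, 5>-3, 2>0); eliminate route A.
Column defend C is strictly dominated by defend A for General Y (1<2); eliminate defend C.
Column defend B is strictly dominated by defend A for General Y (1<5); eliminate defend B.
Only (route B, defend A) remains, with payoff 1.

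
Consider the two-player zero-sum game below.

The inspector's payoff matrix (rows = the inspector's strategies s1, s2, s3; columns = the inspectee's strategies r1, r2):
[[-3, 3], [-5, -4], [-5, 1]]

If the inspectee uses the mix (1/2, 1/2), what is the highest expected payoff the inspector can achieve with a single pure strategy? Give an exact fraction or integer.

0

s1: (-3)·(1/2) + (3)·(1/2) = 0.
s2: (-5)·(1/2) + (-4)·(1/2) = -9/2.
s3: (-5)·(1/2) + (1)·(1/2) = -2.
The best pure response is s1 with expected payoff 0.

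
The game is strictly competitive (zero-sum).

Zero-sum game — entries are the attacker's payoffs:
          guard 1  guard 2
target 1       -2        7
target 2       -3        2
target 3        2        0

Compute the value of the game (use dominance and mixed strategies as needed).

14/11

Row target 2 is strictly dominated by row target 1, so the attacker never plays it.
The remaining 2×2 game on (target 1, target 3) × (guard 1, guard 2) has no saddle point. Let the attacker play target 1 with probability p; indifference gives −2p + 2(1−p) = 7p, so p = 2/11.
Similarly the defender's optimal q on guard 1 is 7/11, and the value is -2·(7/11) + (7)·(4/11) = 14/11.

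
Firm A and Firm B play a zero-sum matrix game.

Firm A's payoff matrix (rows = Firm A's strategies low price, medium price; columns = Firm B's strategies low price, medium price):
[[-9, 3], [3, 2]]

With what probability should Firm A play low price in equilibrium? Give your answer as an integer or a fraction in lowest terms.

1/13

Row minima are -9 and 2, so Firm A's maximin is 2; column maxima are 3 and 3, so Firm B's minimax is 3. These differ, so the equilibrium is in mixed strategies.
Let Firm A play low price with probability p. Firm B is indifferent when −9p + 3(1−p) = 3p + 2(1−p), giving p = 1/13.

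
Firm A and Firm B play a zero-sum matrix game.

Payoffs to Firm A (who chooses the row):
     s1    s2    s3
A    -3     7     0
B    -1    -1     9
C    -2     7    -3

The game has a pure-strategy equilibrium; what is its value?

Row minima: -3, -1, -3 → Firm A's maximin is -1.
Column maxima: -1, 7, 9 → Firm B's minimax is -1.
They coincide at (B, s1), so the value is -1.

-1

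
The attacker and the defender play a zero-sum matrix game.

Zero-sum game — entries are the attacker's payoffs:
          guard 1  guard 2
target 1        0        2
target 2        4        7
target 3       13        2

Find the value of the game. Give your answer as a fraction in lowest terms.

Row target 1 is strictly dominated by row target 2, so the attacker never plays it.
The remaining 2×2 game on (target 2, target 3) × (guard 1, guard 2) has no saddle point. Let the attacker play target 2 with probability p; indifference gives 4p + 13(1−p) = 7p + 2(1−p), so p = 11/14.
Similarly the defender's optimal q on guard 1 is 5/14, and the value is 4·(5/14) + (7)·(9/14) = 83/14.

83/14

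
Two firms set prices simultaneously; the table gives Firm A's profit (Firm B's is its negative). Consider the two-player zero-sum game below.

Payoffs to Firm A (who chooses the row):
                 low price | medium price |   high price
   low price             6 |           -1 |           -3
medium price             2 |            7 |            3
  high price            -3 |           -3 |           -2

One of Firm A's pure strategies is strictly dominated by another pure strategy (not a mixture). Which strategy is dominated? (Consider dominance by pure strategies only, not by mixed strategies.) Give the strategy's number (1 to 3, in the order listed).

Compare high price with medium price: 2 > -3, 7 > -3, 3 > -2.
So medium price strictly dominates high price for Firm A; high price is strictly dominated.

3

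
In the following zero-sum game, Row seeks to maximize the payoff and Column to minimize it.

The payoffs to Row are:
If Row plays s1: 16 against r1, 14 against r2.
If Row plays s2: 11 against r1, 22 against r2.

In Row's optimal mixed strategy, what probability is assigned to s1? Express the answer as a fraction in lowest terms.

Row minima are 14 and 11, so Row's maximin is 14; column maxima are 16 and 22, so Column's minimax is 16. These differ, so the equilibrium is in mixed strategies.
Let Row play s1 with probability p. Column is indifferent when 16p + 11(1−p) = 14p + 22(1−p), giving p = 11/13.

11/13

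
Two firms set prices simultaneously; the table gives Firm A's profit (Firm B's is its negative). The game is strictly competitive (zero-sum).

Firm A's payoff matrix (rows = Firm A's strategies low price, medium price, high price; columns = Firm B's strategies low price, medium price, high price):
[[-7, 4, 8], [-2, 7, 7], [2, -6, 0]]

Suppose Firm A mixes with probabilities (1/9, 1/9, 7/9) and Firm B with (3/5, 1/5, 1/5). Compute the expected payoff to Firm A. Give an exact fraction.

-1/45

Against (3/5, 1/5, 1/5), each row's expected payoff is low price: -9/5; medium price: 8/5; high price: 0.
Taking the (1/9, 1/9, 7/9)-weighted average: (1/9)·(-9/5) + (1/9)·(8/5) + (7/9)·(0) = -1/45.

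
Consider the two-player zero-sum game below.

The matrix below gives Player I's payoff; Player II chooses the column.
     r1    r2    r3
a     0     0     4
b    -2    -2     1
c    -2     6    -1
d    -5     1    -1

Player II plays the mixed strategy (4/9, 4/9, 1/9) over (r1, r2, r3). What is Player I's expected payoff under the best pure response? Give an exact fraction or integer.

a: (0)·(4/9) + (0)·(4/9) + (4)·(1/9) = 4/9.
b: (-2)·(4/9) + (-2)·(4/9) + (1)·(1/9) = -5/3.
c: (-2)·(4/9) + (6)·(4/9) + (-1)·(1/9) = 5/3.
d: (-5)·(4/9) + (1)·(4/9) + (-1)·(1/9) = -17/9.
The best pure response is c with expected payoff 5/3.

5/3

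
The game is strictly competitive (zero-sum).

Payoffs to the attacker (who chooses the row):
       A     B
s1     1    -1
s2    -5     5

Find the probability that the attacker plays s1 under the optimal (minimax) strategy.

Row minima are -1 and -5, so the attacker's maximin is -1; column maxima are 1 and 5, so the defender's minimax is 1. These differ, so the equilibrium is in mixed strategies.
Let the attacker play s1 with probability p. The defender is indifferent when p − 5(1−p) = −p + 5(1−p), giving p = 5/6.

5/6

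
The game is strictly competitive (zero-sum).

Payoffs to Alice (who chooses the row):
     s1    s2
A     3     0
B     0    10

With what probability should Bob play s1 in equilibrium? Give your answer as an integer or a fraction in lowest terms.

Row minima are 0 and 0, so Alice's maximin is 0; column maxima are 3 and 10, so Bob's minimax is 3. These differ, so the equilibrium is in mixed strategies.
Let Bob play s1 with probability q. Alice is indifferent when 3q = 10(1−q), giving q = 10/13.

10/13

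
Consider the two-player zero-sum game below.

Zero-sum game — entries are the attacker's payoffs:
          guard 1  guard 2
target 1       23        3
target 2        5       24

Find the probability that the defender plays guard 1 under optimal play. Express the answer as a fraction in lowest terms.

7/13

Row minima are 3 and 5, so the attacker's maximin is 5; column maxima are 23 and 24, so the defender's minimax is 23. These differ, so the equilibrium is in mixed strategies.
Let the defender play guard 1 with probability q. The attacker is indifferent when 23q + 3(1−q) = 5q + 24(1−q), giving q = 7/13.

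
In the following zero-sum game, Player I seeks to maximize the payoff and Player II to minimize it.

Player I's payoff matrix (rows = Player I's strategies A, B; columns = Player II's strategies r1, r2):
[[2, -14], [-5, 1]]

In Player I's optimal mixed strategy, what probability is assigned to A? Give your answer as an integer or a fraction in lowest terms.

Row minima are -14 and -5, so Player I's maximin is -5; column maxima are 2 and 1, so Player II's minimax is 1. These differ, so the equilibrium is in mixed strategies.
Let Player I play A with probability p. Player II is indifferent when 2p − 5(1−p) = −14p + (1−p), giving p = 3/11.

3/11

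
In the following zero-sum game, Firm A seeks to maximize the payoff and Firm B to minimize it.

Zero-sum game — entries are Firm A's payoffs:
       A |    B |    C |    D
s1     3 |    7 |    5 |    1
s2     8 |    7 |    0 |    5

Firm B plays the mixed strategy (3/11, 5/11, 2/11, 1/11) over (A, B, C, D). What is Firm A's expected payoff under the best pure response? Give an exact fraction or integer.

s1: (3)·(3/11) + (7)·(5/11) + (5)·(2/11) + (1)·(1/11) = 5.
s2: (8)·(3/11) + (7)·(5/11) + (0)·(2/11) + (5)·(1/11) = 64/11.
The best pure response is s2 with expected payoff 64/11.

64/11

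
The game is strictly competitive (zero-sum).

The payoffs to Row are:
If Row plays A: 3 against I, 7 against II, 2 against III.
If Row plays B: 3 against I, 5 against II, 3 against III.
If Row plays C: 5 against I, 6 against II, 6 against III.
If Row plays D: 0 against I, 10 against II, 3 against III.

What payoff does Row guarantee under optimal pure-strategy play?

5

Row minima: 2, 3, 5, 0 → Row's maximin is 5.
Column maxima: 5, 10, 6 → Column's minimax is 5.
They coincide at (C, I), so the value is 5.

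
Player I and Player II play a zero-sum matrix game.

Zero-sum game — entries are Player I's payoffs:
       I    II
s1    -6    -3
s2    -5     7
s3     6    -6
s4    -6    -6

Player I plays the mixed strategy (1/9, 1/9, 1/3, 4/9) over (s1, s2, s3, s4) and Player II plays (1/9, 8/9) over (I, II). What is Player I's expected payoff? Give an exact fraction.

-107/27

Against (1/9, 8/9), each row's expected payoff is s1: -10/3; s2: 17/3; s3: -14/3; s4: -6.
Taking the (1/9, 1/9, 1/3, 4/9)-weighted average: (1/9)·(-10/3) + (1/9)·(17/3) + (1/3)·(-14/3) + (4/9)·(-6) = -107/27.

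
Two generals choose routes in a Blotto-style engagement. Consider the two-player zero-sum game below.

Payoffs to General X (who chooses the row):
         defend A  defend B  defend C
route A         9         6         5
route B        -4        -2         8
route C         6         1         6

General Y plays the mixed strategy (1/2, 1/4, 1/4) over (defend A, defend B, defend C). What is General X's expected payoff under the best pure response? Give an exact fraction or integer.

29/4

route A: (9)·(1/2) + (6)·(1/4) + (5)·(1/4) = 29/4.
route B: (-4)·(1/2) + (-2)·(1/4) + (8)·(1/4) = -1/2.
route C: (6)·(1/2) + (1)·(1/4) + (6)·(1/4) = 19/4.
The best pure response is route A with expected payoff 29/4.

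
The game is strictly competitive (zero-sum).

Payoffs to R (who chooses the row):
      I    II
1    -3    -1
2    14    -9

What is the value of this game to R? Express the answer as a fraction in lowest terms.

Row minima are -3 and -9, so R's maximin is -3; column maxima are 14 and -1, so C's minimax is -1. These differ, so the equilibrium is in mixed strategies.
Let R play 1 with probability p. C is indifferent when −3p + 14(1−p) = −p − 9(1−p), giving p = 23/25.
Let C play I with probability q. R is indifferent when −3q − (1−q) = 14q − 9(1−q), giving q = 8/25.
The value is -3·(8/25) + (-1)·(17/25) = -41/25.

-41/25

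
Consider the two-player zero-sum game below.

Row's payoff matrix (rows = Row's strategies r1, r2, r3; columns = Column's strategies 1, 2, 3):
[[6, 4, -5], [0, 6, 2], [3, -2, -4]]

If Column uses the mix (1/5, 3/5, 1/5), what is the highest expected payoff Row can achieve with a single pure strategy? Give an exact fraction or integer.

r1: (6)·(1/5) + (4)·(3/5) + (-5)·(1/5) = 13/5.
r2: (0)·(1/5) + (6)·(3/5) + (2)·(1/5) = 4.
r3: (3)·(1/5) + (-2)·(3/5) + (-4)·(1/5) = -7/5.
The best pure response is r2 with expected payoff 4.

4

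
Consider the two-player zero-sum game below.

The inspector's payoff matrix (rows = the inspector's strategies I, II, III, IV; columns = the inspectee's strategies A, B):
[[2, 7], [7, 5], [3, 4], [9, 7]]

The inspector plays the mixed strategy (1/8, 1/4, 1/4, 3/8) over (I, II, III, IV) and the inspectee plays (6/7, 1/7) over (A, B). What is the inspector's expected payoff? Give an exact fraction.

85/14

Against (6/7, 1/7), each row's expected payoff is I: 19/7; II: 47/7; III: 22/7; IV: 61/7.
Taking the (1/8, 1/4, 1/4, 3/8)-weighted average: (1/8)·(19/7) + (1/4)·(47/7) + (1/4)·(22/7) + (3/8)·(61/7) = 85/14.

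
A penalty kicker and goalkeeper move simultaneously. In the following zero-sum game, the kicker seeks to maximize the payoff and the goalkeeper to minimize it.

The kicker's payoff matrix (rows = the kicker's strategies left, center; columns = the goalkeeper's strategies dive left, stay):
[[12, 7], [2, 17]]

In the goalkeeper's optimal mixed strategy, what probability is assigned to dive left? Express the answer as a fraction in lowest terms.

1/2

Row minima are 7 and 2, so the kicker's maximin is 7; column maxima are 12 and 17, so the goalkeeper's minimax is 12. These differ, so the equilibrium is in mixed strategies.
Let the goalkeeper play dive left with probability q. The kicker is indifferent when 12q + 7(1−q) = 2q + 17(1−q), giving q = 1/2.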